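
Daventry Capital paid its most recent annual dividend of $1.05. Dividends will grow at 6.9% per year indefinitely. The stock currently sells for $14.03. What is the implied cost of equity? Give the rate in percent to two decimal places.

14.90%

Rearranging the constant-growth DDM: r = D₁/P₀ + g.
D₁ = 1.05 × (1 + 0.069) = 1.1224.
r = 1.1224 / 14.03 + 0.069 = 0.08000 + 0.069 = 0.14900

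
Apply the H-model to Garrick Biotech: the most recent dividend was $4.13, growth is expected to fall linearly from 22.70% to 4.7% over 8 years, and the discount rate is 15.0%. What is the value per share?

$70.85

H-model: P₀ = D₀[(1+g_L) + H(g_S−g_L)]/(r−g_L), with H = 8/2 = 4.
P₀ = 4.13 × [(1+0.047) + 4×(0.227−0.047)] / (0.15−0.047)
   = 4.13 × 1.7670 / 0.103 = 70.8516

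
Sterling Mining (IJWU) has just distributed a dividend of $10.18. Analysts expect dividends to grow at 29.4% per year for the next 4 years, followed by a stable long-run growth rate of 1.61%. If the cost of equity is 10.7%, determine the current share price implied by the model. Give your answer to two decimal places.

$273.53

Two-stage DDM. Project D₁…D_4 at 0.294, terminal growth 0.0161, discount at r = 0.107.
D_1 = 13.1729
D_2 = 17.0458
D_3 = 22.0572
D_4 = 28.5420
Terminal value at t=4: TV = D_5/(r−g) = 29.0016/(0.107−0.0161) = 319.0490
P₀ = 13.1729/(1+0.107)^1 + 17.0458/(1+0.107)^2 + 22.0572/(1+0.107)^3 + 28.5420/(1+0.107)^4 + 319.0490/(1+0.107)^4 = 273.5302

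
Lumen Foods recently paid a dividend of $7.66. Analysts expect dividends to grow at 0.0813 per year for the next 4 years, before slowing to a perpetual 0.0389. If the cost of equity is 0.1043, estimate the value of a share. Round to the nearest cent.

$140.93

Two-stage DDM. Project D₁…D_4 at 0.0813, terminal growth 0.0389, discount at r = 0.1043.
D_1 = 8.2828
D_2 = 8.9561
D_3 = 9.6843
D_4 = 10.4716
Terminal value at t=4: TV = D_5/(r−g) = 10.8790/(0.1043−0.0389) = 166.3449
P₀ = 8.2828/(1+0.1043)^1 + 8.9561/(1+0.1043)^2 + 9.6843/(1+0.1043)^3 + 10.4716/(1+0.1043)^4 + 166.3449/(1+0.1043)^4 = 140.9340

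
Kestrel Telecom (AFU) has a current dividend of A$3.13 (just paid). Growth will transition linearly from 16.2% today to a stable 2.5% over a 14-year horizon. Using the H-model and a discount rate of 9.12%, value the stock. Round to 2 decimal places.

H-model: P₀ = D₀[(1+g_L) + H(g_S−g_L)]/(r−g_L), with H = 14/2 = 7.
P₀ = 3.13 × [(1+0.025) + 7×(0.162−0.025)] / (0.0912−0.025)
   = 3.13 × 1.9840 / 0.0662 = 93.8054

A$93.81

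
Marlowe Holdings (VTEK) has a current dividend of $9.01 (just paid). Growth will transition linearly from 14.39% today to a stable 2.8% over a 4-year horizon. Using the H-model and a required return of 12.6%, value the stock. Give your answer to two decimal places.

H-model: P₀ = D₀[(1+g_L) + H(g_S−g_L)]/(r−g_L), with H = 4/2 = 2.
P₀ = 9.01 × [(1+0.028) + 2×(0.1439−0.028)] / (0.126−0.028)
   = 9.01 × 1.2598 / 0.098 = 115.8245

$115.82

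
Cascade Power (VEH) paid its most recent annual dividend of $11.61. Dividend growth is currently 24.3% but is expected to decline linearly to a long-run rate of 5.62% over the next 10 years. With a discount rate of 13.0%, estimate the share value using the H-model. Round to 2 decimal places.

H-model: P₀ = D₀[(1+g_L) + H(g_S−g_L)]/(r−g_L), with H = 10/2 = 5.
P₀ = 11.61 × [(1+0.0562) + 5×(0.243−0.0562)] / (0.13−0.0562)
   = 11.61 × 1.9902 / 0.0738 = 313.0924

$313.09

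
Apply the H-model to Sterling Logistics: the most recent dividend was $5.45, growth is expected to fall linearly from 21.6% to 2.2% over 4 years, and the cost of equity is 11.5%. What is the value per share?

H-model: P₀ = D₀[(1+g_L) + H(g_S−g_L)]/(r−g_L), with H = 4/2 = 2.
P₀ = 5.45 × [(1+0.022) + 2×(0.216−0.022)] / (0.115−0.022)
   = 5.45 × 1.4100 / 0.093 = 82.6290

$82.63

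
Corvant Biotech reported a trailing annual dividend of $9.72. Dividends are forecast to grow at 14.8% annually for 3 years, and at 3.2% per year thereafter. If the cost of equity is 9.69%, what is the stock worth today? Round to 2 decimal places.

Two-stage DDM. Project D₁…D_3 at 0.148, terminal growth 0.032, discount at r = 0.0969.
D_1 = 11.1586
D_2 = 12.8100
D_3 = 14.7059
Terminal value at t=3: TV = D_4/(r−g) = 15.1765/(0.0969−0.032) = 233.8444
P₀ = 11.1586/(1+0.0969)^1 + 12.8100/(1+0.0969)^2 + 14.7059/(1+0.0969)^3 + 233.8444/(1+0.0969)^3 = 209.1468

$209.15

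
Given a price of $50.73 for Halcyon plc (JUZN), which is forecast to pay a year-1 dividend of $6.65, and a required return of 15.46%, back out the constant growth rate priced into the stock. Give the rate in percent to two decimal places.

From P₀ = D₁/(r − g), the implied growth is g = r − D₁/P₀.
g = 0.1546 − 6.65/50.73 = 0.1546 − 0.13109 = 0.02351

2.35%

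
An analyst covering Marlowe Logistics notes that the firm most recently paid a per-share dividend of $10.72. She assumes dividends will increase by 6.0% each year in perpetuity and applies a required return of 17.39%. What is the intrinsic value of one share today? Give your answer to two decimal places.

$99.76

Gordon growth model: P₀ = D₁/(r − g). D₁ = 10.72 × (1 + 0.06) = 11.3632.
P₀ = 11.3632 / (0.1739 − 0.06) = 11.3632 / 0.1139 = 99.7647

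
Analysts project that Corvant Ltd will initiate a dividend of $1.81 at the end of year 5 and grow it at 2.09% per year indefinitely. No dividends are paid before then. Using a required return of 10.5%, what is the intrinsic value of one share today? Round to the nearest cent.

Deferred-dividend DDM. At t=4 the remaining stream is a growing perpetuity with first payment D_5 = 1.81.
V_4 = D_5/(r−g) = 1.81/(0.105−0.0209) = 21.5220
P₀ = V_4/(1+r)^4 = 21.5220/(1+0.105)^4 = 14.4356

$14.44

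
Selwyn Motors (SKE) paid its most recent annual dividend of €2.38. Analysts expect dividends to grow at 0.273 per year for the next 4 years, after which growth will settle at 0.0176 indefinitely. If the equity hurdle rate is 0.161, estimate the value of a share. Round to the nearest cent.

€36.46

Two-stage DDM. Project D₁…D_4 at 0.273, terminal growth 0.0176, discount at r = 0.161.
D_1 = 3.0297
D_2 = 3.8569
D_3 = 4.9098
D_4 = 6.2502
Terminal value at t=4: TV = D_5/(r−g) = 6.3602/(0.161−0.0176) = 44.3525
P₀ = 3.0297/(1+0.161)^1 + 3.8569/(1+0.161)^2 + 4.9098/(1+0.161)^3 + 6.2502/(1+0.161)^4 + 44.3525/(1+0.161)^4 = 36.4596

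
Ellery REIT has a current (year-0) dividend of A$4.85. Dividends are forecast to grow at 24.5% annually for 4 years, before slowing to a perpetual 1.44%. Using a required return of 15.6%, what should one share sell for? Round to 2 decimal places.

Two-stage DDM. Project D₁…D_4 at 0.245, terminal growth 0.0144, discount at r = 0.156.
D_1 = 6.0382
D_2 = 7.5176
D_3 = 9.3594
D_4 = 11.6525
Terminal value at t=4: TV = D_5/(r−g) = 11.8203/(0.156−0.0144) = 83.4767
P₀ = 6.0382/(1+0.156)^1 + 7.5176/(1+0.156)^2 + 9.3594/(1+0.156)^3 + 11.6525/(1+0.156)^4 + 83.4767/(1+0.156)^4 = 70.1776

A$70.18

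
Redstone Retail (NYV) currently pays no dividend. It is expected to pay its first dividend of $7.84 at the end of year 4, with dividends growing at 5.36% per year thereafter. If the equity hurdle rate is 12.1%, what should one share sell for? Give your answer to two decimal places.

$82.57

Deferred-dividend DDM. At t=3 the remaining stream is a growing perpetuity with first payment D_4 = 7.84.
V_3 = D_4/(r−g) = 7.84/(0.121−0.0536) = 116.3205
P₀ = V_3/(1+r)^3 = 116.3205/(1+0.121)^3 = 82.5732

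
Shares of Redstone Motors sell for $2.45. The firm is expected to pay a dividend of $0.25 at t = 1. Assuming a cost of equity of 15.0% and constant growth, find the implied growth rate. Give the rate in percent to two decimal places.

From P₀ = D₁/(r − g), the implied growth is g = r − D₁/P₀.
g = 0.15 − 0.25/2.45 = 0.15 − 0.10204 = 0.04796

4.80%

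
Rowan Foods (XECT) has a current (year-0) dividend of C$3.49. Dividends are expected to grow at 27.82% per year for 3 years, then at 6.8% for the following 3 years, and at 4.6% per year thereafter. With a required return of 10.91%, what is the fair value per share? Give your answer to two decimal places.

C$107.94

Three-stage DDM. Project D₁…D_6; terminal Gordon value at t=6 with g = 0.046; discount at r = 0.1091.
D_1 = 4.4609
D_2 = 5.7019
D_3 = 7.2882
D_4 = 7.7838
D_5 = 8.3131
D_6 = 8.8784
TV_6 = 9.2868/(0.1091−0.046) = 147.1763
P₀ = Σ Dₜ/(1+r)ᵗ + TV_6/(1+r)^6 = 107.9374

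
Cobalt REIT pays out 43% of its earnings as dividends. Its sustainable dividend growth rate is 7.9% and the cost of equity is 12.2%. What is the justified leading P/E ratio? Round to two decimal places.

Justified leading P/E = b/(r−g) = 0.43/(0.122−0.079) = 10.0000

10.00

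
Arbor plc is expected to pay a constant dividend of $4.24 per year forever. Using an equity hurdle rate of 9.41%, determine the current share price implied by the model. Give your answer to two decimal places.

Zero-growth DDM (perpetuity): P₀ = D/r = 4.24 / 0.0941 = 45.0584

$45.06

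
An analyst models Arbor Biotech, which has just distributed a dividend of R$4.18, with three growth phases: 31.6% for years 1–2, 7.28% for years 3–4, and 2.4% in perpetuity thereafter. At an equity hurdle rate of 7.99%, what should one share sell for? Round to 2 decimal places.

Three-stage DDM. Project D₁…D_4; terminal Gordon value at t=4 with g = 0.024; discount at r = 0.0799.
D_1 = 5.5009
D_2 = 7.2392
D_3 = 7.7662
D_4 = 8.3315
TV_4 = 8.5315/(0.0799−0.024) = 152.6208
P₀ = Σ Dₜ/(1+r)ᵗ + TV_4/(1+r)^4 = 135.8168

R$135.82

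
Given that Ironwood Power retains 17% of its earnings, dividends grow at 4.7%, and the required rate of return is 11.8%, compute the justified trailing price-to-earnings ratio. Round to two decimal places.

12.24

Payout ratio b = 1 − 0.17 = 0.83.
Justified trailing P/E = b(1+g)/(r−g) = 0.83×(1+0.047)/(0.118−0.047) = 12.2396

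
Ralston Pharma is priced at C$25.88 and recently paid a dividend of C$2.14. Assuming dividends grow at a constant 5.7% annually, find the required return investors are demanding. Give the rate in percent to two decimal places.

14.44%

Rearranging the constant-growth DDM: r = D₁/P₀ + g.
D₁ = 2.14 × (1 + 0.057) = 2.2620.
r = 2.2620 / 25.88 + 0.057 = 0.08740 + 0.057 = 0.14440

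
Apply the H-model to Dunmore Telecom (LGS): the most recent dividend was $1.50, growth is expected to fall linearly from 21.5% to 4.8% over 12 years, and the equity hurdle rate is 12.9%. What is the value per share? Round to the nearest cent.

$37.96

H-model: P₀ = D₀[(1+g_L) + H(g_S−g_L)]/(r−g_L), with H = 12/2 = 6.
P₀ = 1.50 × [(1+0.048) + 6×(0.215−0.048)] / (0.129−0.048)
   = 1.50 × 2.0500 / 0.081 = 37.9630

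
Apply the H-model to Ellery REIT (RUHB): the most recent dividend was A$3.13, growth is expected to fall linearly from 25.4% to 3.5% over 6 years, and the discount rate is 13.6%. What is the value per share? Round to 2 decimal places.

H-model: P₀ = D₀[(1+g_L) + H(g_S−g_L)]/(r−g_L), with H = 6/2 = 3.
P₀ = 3.13 × [(1+0.035) + 3×(0.254−0.035)] / (0.136−0.035)
   = 3.13 × 1.6920 / 0.101 = 52.4352

A$52.44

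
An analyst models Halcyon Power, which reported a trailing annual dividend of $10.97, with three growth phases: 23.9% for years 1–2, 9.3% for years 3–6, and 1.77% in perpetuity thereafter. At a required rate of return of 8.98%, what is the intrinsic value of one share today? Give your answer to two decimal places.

$286.29

Three-stage DDM. Project D₁…D_6; terminal Gordon value at t=6 with g = 0.0177; discount at r = 0.0898.
D_1 = 13.5918
D_2 = 16.8403
D_3 = 18.4064
D_4 = 20.1182
D_5 = 21.9892
D_6 = 24.0342
TV_6 = 24.4596/(0.0898−0.0177) = 339.2457
P₀ = Σ Dₜ/(1+r)ᵗ + TV_6/(1+r)^6 = 286.2901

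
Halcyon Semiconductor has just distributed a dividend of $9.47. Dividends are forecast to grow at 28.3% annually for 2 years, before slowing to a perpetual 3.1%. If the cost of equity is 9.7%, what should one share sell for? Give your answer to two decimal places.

Two-stage DDM. Project D₁…D_2 at 0.283, terminal growth 0.031, discount at r = 0.097.
D_1 = 12.1500
D_2 = 15.5885
Terminal value at t=2: TV = D_3/(r−g) = 16.0717/(0.097−0.031) = 243.5107
P₀ = 12.1500/(1+0.097)^1 + 15.5885/(1+0.097)^2 + 243.5107/(1+0.097)^2 = 226.3800

$226.38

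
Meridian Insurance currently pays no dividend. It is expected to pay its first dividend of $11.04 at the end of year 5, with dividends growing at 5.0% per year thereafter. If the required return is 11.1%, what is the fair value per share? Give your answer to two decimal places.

Deferred-dividend DDM. At t=4 the remaining stream is a growing perpetuity with first payment D_5 = 11.04.
V_4 = D_5/(r−g) = 11.04/(0.111−0.05) = 180.9836
P₀ = V_4/(1+r)^4 = 180.9836/(1+0.111)^4 = 118.7909

$118.79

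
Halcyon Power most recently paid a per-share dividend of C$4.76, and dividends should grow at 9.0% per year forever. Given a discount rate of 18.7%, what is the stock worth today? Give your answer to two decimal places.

C$53.49

Gordon growth model: P₀ = D₁/(r − g). D₁ = 4.76 × (1 + 0.09) = 5.1884.
P₀ = 5.1884 / (0.187 − 0.09) = 5.1884 / 0.097 = 53.4887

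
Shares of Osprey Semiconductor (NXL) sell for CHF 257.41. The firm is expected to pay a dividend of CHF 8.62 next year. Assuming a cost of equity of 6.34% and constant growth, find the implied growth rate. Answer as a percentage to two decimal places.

2.99%

From P₀ = D₁/(r − g), the implied growth is g = r − D₁/P₀.
g = 0.0634 − 8.62/257.41 = 0.0634 − 0.03349 = 0.02991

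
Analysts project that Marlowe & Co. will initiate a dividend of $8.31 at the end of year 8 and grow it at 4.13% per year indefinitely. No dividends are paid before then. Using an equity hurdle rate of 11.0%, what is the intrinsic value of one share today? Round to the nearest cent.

Deferred-dividend DDM. At t=7 the remaining stream is a growing perpetuity with first payment D_8 = 8.31.
V_7 = D_8/(r−g) = 8.31/(0.11−0.0413) = 120.9607
P₀ = V_7/(1+r)^7 = 120.9607/(1+0.11)^7 = 58.2617

$58.26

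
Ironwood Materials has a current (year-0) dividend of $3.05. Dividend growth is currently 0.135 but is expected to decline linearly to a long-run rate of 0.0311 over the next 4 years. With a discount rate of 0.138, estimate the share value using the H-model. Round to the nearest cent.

$35.35

H-model: P₀ = D₀[(1+g_L) + H(g_S−g_L)]/(r−g_L), with H = 4/2 = 2.
P₀ = 3.05 × [(1+0.0311) + 2×(0.135−0.0311)] / (0.138−0.0311)
   = 3.05 × 1.2389 / 0.1069 = 35.3475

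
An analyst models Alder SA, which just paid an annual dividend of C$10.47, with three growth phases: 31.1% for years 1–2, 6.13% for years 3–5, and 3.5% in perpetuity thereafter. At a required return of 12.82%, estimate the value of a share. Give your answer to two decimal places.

Three-stage DDM. Project D₁…D_5; terminal Gordon value at t=5 with g = 0.035; discount at r = 0.1282.
D_1 = 13.7262
D_2 = 17.9950
D_3 = 19.0981
D_4 = 20.2688
D_5 = 21.5113
TV_5 = 22.2642/(0.1282−0.035) = 238.8862
P₀ = Σ Dₜ/(1+r)ᵗ + TV_5/(1+r)^5 = 194.5787

C$194.58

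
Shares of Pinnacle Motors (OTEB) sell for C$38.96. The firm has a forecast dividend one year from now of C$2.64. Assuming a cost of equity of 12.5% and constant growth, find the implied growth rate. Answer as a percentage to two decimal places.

From P₀ = D₁/(r − g), the implied growth is g = r − D₁/P₀.
g = 0.125 − 2.64/38.96 = 0.125 − 0.06776 = 0.05724

5.72%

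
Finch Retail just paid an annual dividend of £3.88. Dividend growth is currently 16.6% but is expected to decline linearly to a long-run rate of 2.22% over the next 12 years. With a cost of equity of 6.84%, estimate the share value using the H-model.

H-model: P₀ = D₀[(1+g_L) + H(g_S−g_L)]/(r−g_L), with H = 12/2 = 6.
P₀ = 3.88 × [(1+0.0222) + 6×(0.166−0.0222)] / (0.0684−0.0222)
   = 3.88 × 1.8850 / 0.0462 = 158.3074

£158.31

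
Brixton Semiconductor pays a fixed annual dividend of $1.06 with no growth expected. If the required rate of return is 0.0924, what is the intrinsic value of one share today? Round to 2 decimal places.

$11.47

Zero-growth DDM (perpetuity): P₀ = D/r = 1.06 / 0.0924 = 11.4719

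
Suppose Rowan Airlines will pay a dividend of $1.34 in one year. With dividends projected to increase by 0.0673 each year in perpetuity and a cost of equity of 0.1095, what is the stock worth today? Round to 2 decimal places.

Gordon growth model: P₀ = D₁/(r − g), with D₁ = 1.34 given directly.
P₀ = 1.3400 / (0.1095 − 0.0673) = 1.3400 / 0.0422 = 31.7536

$31.75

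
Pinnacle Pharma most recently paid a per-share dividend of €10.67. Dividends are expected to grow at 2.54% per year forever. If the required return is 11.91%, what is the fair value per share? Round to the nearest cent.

Gordon growth model: P₀ = D₁/(r − g). D₁ = 10.67 × (1 + 0.0254) = 10.9410.
P₀ = 10.9410 / (0.1191 − 0.0254) = 10.9410 / 0.0937 = 116.7665

€116.77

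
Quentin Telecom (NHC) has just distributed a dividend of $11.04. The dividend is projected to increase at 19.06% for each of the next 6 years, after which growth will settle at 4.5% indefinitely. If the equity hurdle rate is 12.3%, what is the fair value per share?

$291.73

Two-stage DDM. Project D₁…D_6 at 0.1906, terminal growth 0.045, discount at r = 0.123.
D_1 = 13.1442
D_2 = 15.6495
D_3 = 18.6323
D_4 = 22.1836
D_5 = 26.4118
D_6 = 31.4459
Terminal value at t=6: TV = D_7/(r−g) = 32.8610/(0.123−0.045) = 421.2947
P₀ = 13.1442/(1+0.123)^1 + 15.6495/(1+0.123)^2 + 18.6323/(1+0.123)^3 + 22.1836/(1+0.123)^4 + 26.4118/(1+0.123)^5 + 31.4459/(1+0.123)^6 + 421.2947/(1+0.123)^6 = 291.7260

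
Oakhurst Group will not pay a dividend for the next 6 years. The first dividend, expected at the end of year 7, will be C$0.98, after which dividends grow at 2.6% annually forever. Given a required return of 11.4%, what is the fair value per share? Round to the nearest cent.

C$5.83

Deferred-dividend DDM. At t=6 the remaining stream is a growing perpetuity with first payment D_7 = 0.98.
V_6 = D_7/(r−g) = 0.98/(0.114−0.026) = 11.1364
P₀ = V_6/(1+r)^6 = 11.1364/(1+0.114)^6 = 5.8268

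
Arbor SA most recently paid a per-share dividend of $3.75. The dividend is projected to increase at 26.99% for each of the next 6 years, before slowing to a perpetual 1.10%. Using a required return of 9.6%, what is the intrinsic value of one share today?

$146.80

Two-stage DDM. Project D₁…D_6 at 0.2699, terminal growth 0.011, discount at r = 0.096.
D_1 = 4.7621
D_2 = 6.0474
D_3 = 7.6796
D_4 = 9.7524
D_5 = 12.3845
D_6 = 15.7271
Terminal value at t=6: TV = D_7/(r−g) = 15.9001/(0.096−0.011) = 187.0599
P₀ = 4.7621/(1+0.096)^1 + 6.0474/(1+0.096)^2 + 7.6796/(1+0.096)^3 + 9.7524/(1+0.096)^4 + 12.3845/(1+0.096)^5 + 15.7271/(1+0.096)^6 + 187.0599/(1+0.096)^6 = 146.8001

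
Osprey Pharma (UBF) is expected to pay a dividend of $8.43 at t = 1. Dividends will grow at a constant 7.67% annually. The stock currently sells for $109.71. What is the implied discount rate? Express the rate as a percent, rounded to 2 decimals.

15.35%

Rearranging the constant-growth DDM: r = D₁/P₀ + g.
r = 8.4300 / 109.71 + 0.0767 = 0.07684 + 0.0767 = 0.15354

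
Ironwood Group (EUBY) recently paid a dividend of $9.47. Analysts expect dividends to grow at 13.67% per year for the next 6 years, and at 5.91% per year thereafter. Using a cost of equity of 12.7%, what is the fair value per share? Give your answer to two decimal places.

Two-stage DDM. Project D₁…D_6 at 0.1367, terminal growth 0.0591, discount at r = 0.127.
D_1 = 10.7645
D_2 = 12.2361
D_3 = 13.9087
D_4 = 15.8101
D_5 = 17.9713
D_6 = 20.4280
Terminal value at t=6: TV = D_7/(r−g) = 21.6353/(0.127−0.0591) = 318.6342
P₀ = 10.7645/(1+0.127)^1 + 12.2361/(1+0.127)^2 + 13.9087/(1+0.127)^3 + 15.8101/(1+0.127)^4 + 17.9713/(1+0.127)^5 + 20.4280/(1+0.127)^6 + 318.6342/(1+0.127)^6 = 214.0630

$214.06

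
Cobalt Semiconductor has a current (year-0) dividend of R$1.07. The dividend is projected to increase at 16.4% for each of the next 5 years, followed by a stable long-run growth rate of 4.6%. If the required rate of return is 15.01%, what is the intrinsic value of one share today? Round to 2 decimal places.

Two-stage DDM. Project D₁…D_5 at 0.164, terminal growth 0.046, discount at r = 0.1501.
D_1 = 1.2455
D_2 = 1.4497
D_3 = 1.6875
D_4 = 1.9642
D_5 = 2.2864
Terminal value at t=5: TV = D_6/(r−g) = 2.3916/(0.1501−0.046) = 22.9736
P₀ = 1.2455/(1+0.1501)^1 + 1.4497/(1+0.1501)^2 + 1.6875/(1+0.1501)^3 + 1.9642/(1+0.1501)^4 + 2.2864/(1+0.1501)^5 + 22.9736/(1+0.1501)^5 = 16.9641

R$16.96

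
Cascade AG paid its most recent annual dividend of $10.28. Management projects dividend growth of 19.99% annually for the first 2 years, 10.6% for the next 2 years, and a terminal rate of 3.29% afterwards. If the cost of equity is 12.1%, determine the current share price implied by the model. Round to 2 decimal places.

$180.28

Three-stage DDM. Project D₁…D_4; terminal Gordon value at t=4 with g = 0.0329; discount at r = 0.121.
D_1 = 12.3350
D_2 = 14.8007
D_3 = 16.3696
D_4 = 18.1048
TV_4 = 18.7004/(0.121−0.0329) = 212.2638
P₀ = Σ Dₜ/(1+r)ᵗ + TV_4/(1+r)^4 = 180.2836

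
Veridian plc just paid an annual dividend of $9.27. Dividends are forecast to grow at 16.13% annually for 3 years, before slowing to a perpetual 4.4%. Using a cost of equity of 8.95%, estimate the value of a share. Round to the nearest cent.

$289.22

Two-stage DDM. Project D₁…D_3 at 0.1613, terminal growth 0.044, discount at r = 0.0895.
D_1 = 10.7653
D_2 = 12.5017
D_3 = 14.5182
Terminal value at t=3: TV = D_4/(r−g) = 15.1570/(0.0895−0.044) = 333.1211
P₀ = 10.7653/(1+0.0895)^1 + 12.5017/(1+0.0895)^2 + 14.5182/(1+0.0895)^3 + 333.1211/(1+0.0895)^3 = 289.2241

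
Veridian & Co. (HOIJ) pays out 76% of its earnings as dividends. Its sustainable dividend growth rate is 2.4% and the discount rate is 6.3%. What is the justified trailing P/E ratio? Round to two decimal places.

Justified trailing P/E = b(1+g)/(r−g) = 0.76×(1+0.024)/(0.063−0.024) = 19.9549

19.95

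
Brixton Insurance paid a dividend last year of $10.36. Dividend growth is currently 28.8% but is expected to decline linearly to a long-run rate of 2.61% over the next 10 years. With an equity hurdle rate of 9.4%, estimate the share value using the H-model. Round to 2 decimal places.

$356.36

H-model: P₀ = D₀[(1+g_L) + H(g_S−g_L)]/(r−g_L), with H = 10/2 = 5.
P₀ = 10.36 × [(1+0.0261) + 5×(0.288−0.0261)] / (0.094−0.0261)
   = 10.36 × 2.3356 / 0.0679 = 356.3596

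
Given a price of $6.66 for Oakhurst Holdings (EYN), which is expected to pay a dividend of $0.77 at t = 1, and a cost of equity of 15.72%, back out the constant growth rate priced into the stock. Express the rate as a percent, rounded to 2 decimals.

4.16%

From P₀ = D₁/(r − g), the implied growth is g = r − D₁/P₀.
g = 0.1572 − 0.77/6.66 = 0.1572 − 0.11562 = 0.04158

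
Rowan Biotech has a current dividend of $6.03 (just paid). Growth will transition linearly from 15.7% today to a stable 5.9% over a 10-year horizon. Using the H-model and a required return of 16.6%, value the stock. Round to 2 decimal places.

H-model: P₀ = D₀[(1+g_L) + H(g_S−g_L)]/(r−g_L), with H = 10/2 = 5.
P₀ = 6.03 × [(1+0.059) + 5×(0.157−0.059)] / (0.166−0.059)
   = 6.03 × 1.5490 / 0.107 = 87.2941

$87.29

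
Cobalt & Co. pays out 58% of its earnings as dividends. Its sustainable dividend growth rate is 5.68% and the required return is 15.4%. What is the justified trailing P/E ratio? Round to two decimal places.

6.31

Justified trailing P/E = b(1+g)/(r−g) = 0.58×(1+0.0568)/(0.154−0.0568) = 6.3060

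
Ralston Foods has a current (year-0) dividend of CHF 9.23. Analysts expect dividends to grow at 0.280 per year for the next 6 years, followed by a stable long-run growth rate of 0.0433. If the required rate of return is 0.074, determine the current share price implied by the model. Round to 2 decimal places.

Two-stage DDM. Project D₁…D_6 at 0.28, terminal growth 0.0433, discount at r = 0.074.
D_1 = 11.8144
D_2 = 15.1224
D_3 = 19.3567
D_4 = 24.7766
D_5 = 31.7140
D_6 = 40.5940
Terminal value at t=6: TV = D_7/(r−g) = 42.3517/(0.074−0.0433) = 1379.5338
P₀ = 11.8144/(1+0.074)^1 + 15.1224/(1+0.074)^2 + 19.3567/(1+0.074)^3 + 24.7766/(1+0.074)^4 + 31.7140/(1+0.074)^5 + 40.5940/(1+0.074)^6 + 1379.5338/(1+0.074)^6 = 1005.8921

CHF 1,005.89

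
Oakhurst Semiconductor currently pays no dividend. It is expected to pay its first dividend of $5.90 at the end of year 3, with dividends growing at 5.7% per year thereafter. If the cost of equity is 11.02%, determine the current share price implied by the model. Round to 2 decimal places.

Deferred-dividend DDM. At t=2 the remaining stream is a growing perpetuity with first payment D_3 = 5.90.
V_2 = D_3/(r−g) = 5.90/(0.1102−0.057) = 110.9023
P₀ = V_2/(1+r)^2 = 110.9023/(1+0.1102)^2 = 89.9783

$89.98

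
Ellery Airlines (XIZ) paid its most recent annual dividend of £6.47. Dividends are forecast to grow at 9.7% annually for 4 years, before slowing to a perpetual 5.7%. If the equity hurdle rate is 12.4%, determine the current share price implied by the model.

£116.97

Two-stage DDM. Project D₁…D_4 at 0.097, terminal growth 0.057, discount at r = 0.124.
D_1 = 7.0976
D_2 = 7.7861
D_3 = 8.5413
D_4 = 9.3698
Terminal value at t=4: TV = D_5/(r−g) = 9.9039/(0.124−0.057) = 147.8192
P₀ = 7.0976/(1+0.124)^1 + 7.7861/(1+0.124)^2 + 8.5413/(1+0.124)^3 + 9.3698/(1+0.124)^4 + 147.8192/(1+0.124)^4 = 116.9744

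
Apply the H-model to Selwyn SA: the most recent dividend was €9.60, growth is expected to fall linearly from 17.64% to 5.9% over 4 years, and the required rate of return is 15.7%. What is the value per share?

H-model: P₀ = D₀[(1+g_L) + H(g_S−g_L)]/(r−g_L), with H = 4/2 = 2.
P₀ = 9.60 × [(1+0.059) + 2×(0.1764−0.059)] / (0.157−0.059)
   = 9.60 × 1.2938 / 0.098 = 126.7396

€126.74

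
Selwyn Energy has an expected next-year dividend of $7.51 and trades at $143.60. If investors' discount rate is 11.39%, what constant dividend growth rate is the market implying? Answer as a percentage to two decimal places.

From P₀ = D₁/(r − g), the implied growth is g = r − D₁/P₀.
g = 0.1139 − 7.51/143.60 = 0.1139 − 0.05230 = 0.06160

6.16%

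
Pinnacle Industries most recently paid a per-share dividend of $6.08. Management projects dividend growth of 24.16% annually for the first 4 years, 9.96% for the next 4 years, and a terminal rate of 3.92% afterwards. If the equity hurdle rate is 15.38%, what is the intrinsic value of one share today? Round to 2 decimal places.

Three-stage DDM. Project D₁…D_8; terminal Gordon value at t=8 with g = 0.0392; discount at r = 0.1538.
D_1 = 7.5489
D_2 = 9.3727
D_3 = 11.6372
D_4 = 14.4488
D_5 = 15.8878
D_6 = 17.4703
D_7 = 19.2103
D_8 = 21.1237
TV_8 = 21.9517/(0.1538−0.0392) = 191.5507
P₀ = Σ Dₜ/(1+r)ᵗ + TV_8/(1+r)^8 = 119.2569

$119.26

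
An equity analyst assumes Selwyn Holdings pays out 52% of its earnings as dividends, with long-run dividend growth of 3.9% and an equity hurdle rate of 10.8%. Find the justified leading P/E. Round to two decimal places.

7.54

Justified leading P/E = b/(r−g) = 0.52/(0.108−0.039) = 7.5362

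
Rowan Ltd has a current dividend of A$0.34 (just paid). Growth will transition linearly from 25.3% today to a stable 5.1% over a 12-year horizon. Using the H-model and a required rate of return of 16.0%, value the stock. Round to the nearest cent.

A$7.06

H-model: P₀ = D₀[(1+g_L) + H(g_S−g_L)]/(r−g_L), with H = 12/2 = 6.
P₀ = 0.34 × [(1+0.051) + 6×(0.253−0.051)] / (0.16−0.051)
   = 0.34 × 2.2630 / 0.109 = 7.0589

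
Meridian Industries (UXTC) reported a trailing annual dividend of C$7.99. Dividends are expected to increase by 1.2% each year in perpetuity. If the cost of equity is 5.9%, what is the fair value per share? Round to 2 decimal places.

C$172.04

Gordon growth model: P₀ = D₁/(r − g). D₁ = 7.99 × (1 + 0.012) = 8.0859.
P₀ = 8.0859 / (0.059 − 0.012) = 8.0859 / 0.047 = 172.0400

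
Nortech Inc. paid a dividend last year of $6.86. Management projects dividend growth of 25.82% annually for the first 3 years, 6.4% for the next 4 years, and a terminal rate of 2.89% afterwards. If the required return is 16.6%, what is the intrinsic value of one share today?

$96.43

Three-stage DDM. Project D₁…D_7; terminal Gordon value at t=7 with g = 0.0289; discount at r = 0.166.
D_1 = 8.6313
D_2 = 10.8598
D_3 = 13.6639
D_4 = 14.5383
D_5 = 15.4688
D_6 = 16.4588
D_7 = 17.5122
TV_7 = 18.0183/(0.166−0.0289) = 131.4242
P₀ = Σ Dₜ/(1+r)ᵗ + TV_7/(1+r)^7 = 96.4308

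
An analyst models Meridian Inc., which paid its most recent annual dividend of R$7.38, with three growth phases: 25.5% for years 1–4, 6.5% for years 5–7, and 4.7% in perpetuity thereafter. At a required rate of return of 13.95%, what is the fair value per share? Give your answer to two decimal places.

Three-stage DDM. Project D₁…D_7; terminal Gordon value at t=7 with g = 0.047; discount at r = 0.1395.
D_1 = 9.2619
D_2 = 11.6237
D_3 = 14.5877
D_4 = 18.3076
D_5 = 19.4976
D_6 = 20.7649
D_7 = 22.1147
TV_7 = 23.1540/(0.1395−0.047) = 250.3139
P₀ = Σ Dₜ/(1+r)ᵗ + TV_7/(1+r)^7 = 166.6391

R$166.64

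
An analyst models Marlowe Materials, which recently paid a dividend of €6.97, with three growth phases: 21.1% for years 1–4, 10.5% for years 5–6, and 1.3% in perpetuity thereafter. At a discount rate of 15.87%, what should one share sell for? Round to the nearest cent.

Three-stage DDM. Project D₁…D_6; terminal Gordon value at t=6 with g = 0.013; discount at r = 0.1587.
D_1 = 8.4407
D_2 = 10.2217
D_3 = 12.3784
D_4 = 14.9903
D_5 = 16.5642
D_6 = 18.3035
TV_6 = 18.5414/(0.1587−0.013) = 127.2576
P₀ = Σ Dₜ/(1+r)ᵗ + TV_6/(1+r)^6 = 99.2498

€99.25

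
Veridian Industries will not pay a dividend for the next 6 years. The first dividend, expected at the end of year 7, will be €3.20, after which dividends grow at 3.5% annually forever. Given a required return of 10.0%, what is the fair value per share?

Deferred-dividend DDM. At t=6 the remaining stream is a growing perpetuity with first payment D_7 = 3.20.
V_6 = D_7/(r−g) = 3.20/(0.1−0.035) = 49.2308
P₀ = V_6/(1+r)^6 = 49.2308/(1+0.1)^6 = 27.7895

€27.79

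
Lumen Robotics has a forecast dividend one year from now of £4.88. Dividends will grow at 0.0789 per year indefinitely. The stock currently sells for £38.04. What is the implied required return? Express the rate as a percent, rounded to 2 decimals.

20.72%

Rearranging the constant-growth DDM: r = D₁/P₀ + g.
r = 4.8800 / 38.04 + 0.0789 = 0.12829 + 0.0789 = 0.20719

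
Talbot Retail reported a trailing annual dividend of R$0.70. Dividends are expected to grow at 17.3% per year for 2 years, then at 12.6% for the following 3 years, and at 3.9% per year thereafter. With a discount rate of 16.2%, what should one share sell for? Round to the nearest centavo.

Three-stage DDM. Project D₁…D_5; terminal Gordon value at t=5 with g = 0.039; discount at r = 0.162.
D_1 = 0.8211
D_2 = 0.9632
D_3 = 1.0845
D_4 = 1.2212
D_5 = 1.3750
TV_5 = 1.4286/(0.162−0.039) = 11.6150
P₀ = Σ Dₜ/(1+r)ᵗ + TV_5/(1+r)^5 = 8.9126

R$8.91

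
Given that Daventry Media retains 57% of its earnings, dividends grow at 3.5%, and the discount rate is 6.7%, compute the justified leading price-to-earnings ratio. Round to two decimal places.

13.44

Payout ratio b = 1 − 0.57 = 0.43.
Justified leading P/E = b/(r−g) = 0.43/(0.067−0.035) = 13.4375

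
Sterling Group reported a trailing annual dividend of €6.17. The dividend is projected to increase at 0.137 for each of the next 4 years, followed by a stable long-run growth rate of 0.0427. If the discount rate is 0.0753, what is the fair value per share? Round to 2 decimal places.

€275.12

Two-stage DDM. Project D₁…D_4 at 0.137, terminal growth 0.0427, discount at r = 0.0753.
D_1 = 7.0153
D_2 = 7.9764
D_3 = 9.0691
D_4 = 10.3116
Terminal value at t=4: TV = D_5/(r−g) = 10.7519/(0.0753−0.0427) = 329.8138
P₀ = 7.0153/(1+0.0753)^1 + 7.9764/(1+0.0753)^2 + 9.0691/(1+0.0753)^3 + 10.3116/(1+0.0753)^4 + 329.8138/(1+0.0753)^4 = 275.1186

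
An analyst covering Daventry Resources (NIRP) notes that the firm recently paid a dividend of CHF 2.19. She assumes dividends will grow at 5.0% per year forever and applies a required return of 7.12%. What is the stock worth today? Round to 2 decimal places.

Gordon growth model: P₀ = D₁/(r − g). D₁ = 2.19 × (1 + 0.05) = 2.2995.
P₀ = 2.2995 / (0.0712 − 0.05) = 2.2995 / 0.0212 = 108.4670

CHF 108.47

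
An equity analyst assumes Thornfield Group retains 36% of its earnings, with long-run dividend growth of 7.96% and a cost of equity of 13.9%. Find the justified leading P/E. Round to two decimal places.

Payout ratio b = 1 − 0.36 = 0.64.
Justified leading P/E = b/(r−g) = 0.64/(0.139−0.0796) = 10.7744

10.77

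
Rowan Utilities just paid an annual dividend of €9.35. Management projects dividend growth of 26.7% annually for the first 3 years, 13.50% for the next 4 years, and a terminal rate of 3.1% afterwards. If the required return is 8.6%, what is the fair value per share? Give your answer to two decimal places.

€436.94

Three-stage DDM. Project D₁…D_7; terminal Gordon value at t=7 with g = 0.031; discount at r = 0.086.
D_1 = 11.8464
D_2 = 15.0095
D_3 = 19.0170
D_4 = 21.5843
D_5 = 24.4981
D_6 = 27.8054
D_7 = 31.5591
TV_7 = 32.5375/(0.086−0.031) = 591.5901
P₀ = Σ Dₜ/(1+r)ᵗ + TV_7/(1+r)^7 = 436.9368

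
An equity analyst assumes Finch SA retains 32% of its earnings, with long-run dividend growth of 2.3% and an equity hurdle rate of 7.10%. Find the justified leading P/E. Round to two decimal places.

Payout ratio b = 1 − 0.32 = 0.68.
Justified leading P/E = b/(r−g) = 0.68/(0.071−0.023) = 14.1667

14.17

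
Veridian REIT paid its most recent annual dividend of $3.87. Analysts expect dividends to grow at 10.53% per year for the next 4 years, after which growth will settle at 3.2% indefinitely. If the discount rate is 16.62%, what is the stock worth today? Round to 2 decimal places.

Two-stage DDM. Project D₁…D_4 at 0.1053, terminal growth 0.032, discount at r = 0.1662.
D_1 = 4.2775
D_2 = 4.7279
D_3 = 5.2258
D_4 = 5.7761
Terminal value at t=4: TV = D_5/(r−g) = 5.9609/(0.1662−0.032) = 44.4180
P₀ = 4.2775/(1+0.1662)^1 + 4.7279/(1+0.1662)^2 + 5.2258/(1+0.1662)^3 + 5.7761/(1+0.1662)^4 + 44.4180/(1+0.1662)^4 = 37.5760

$37.58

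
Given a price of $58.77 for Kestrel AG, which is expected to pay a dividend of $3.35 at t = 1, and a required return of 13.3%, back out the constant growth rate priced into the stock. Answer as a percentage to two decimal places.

From P₀ = D₁/(r − g), the implied growth is g = r − D₁/P₀.
g = 0.133 − 3.35/58.77 = 0.133 − 0.05700 = 0.07600

7.60%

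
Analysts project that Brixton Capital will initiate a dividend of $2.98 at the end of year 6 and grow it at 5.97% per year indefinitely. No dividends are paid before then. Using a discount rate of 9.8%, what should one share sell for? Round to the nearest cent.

Deferred-dividend DDM. At t=5 the remaining stream is a growing perpetuity with first payment D_6 = 2.98.
V_5 = D_6/(r−g) = 2.98/(0.098−0.0597) = 77.8068
P₀ = V_5/(1+r)^5 = 77.8068/(1+0.098)^5 = 48.7535

$48.75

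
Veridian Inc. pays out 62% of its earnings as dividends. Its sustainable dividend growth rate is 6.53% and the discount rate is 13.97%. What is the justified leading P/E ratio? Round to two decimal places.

Justified leading P/E = b/(r−g) = 0.62/(0.1397−0.0653) = 8.3333

8.33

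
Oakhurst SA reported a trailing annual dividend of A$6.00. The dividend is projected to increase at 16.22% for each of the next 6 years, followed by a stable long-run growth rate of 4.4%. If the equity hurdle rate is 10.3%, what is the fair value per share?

A$188.69

Two-stage DDM. Project D₁…D_6 at 0.1622, terminal growth 0.044, discount at r = 0.103.
D_1 = 6.9732
D_2 = 8.1043
D_3 = 9.4188
D_4 = 10.9465
D_5 = 12.7220
D_6 = 14.7855
Terminal value at t=6: TV = D_7/(r−g) = 15.4361/(0.103−0.044) = 261.6284
P₀ = 6.9732/(1+0.103)^1 + 8.1043/(1+0.103)^2 + 9.4188/(1+0.103)^3 + 10.9465/(1+0.103)^4 + 12.7220/(1+0.103)^5 + 14.7855/(1+0.103)^6 + 261.6284/(1+0.103)^6 = 188.6898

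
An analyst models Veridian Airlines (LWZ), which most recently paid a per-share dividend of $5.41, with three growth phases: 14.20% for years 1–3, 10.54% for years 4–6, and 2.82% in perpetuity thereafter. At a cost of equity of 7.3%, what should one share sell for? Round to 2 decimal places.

Three-stage DDM. Project D₁…D_6; terminal Gordon value at t=6 with g = 0.0282; discount at r = 0.073.
D_1 = 6.1782
D_2 = 7.0555
D_3 = 8.0574
D_4 = 8.9067
D_5 = 9.8454
D_6 = 10.8831
TV_6 = 11.1900/(0.073−0.0282) = 249.7776
P₀ = Σ Dₜ/(1+r)ᵗ + TV_6/(1+r)^6 = 202.8454

$202.85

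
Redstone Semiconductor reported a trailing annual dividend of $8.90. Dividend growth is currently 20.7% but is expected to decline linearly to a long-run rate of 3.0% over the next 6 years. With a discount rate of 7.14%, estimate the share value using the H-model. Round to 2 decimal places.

H-model: P₀ = D₀[(1+g_L) + H(g_S−g_L)]/(r−g_L), with H = 6/2 = 3.
P₀ = 8.90 × [(1+0.03) + 3×(0.207−0.03)] / (0.0714−0.03)
   = 8.90 × 1.5610 / 0.0414 = 335.5773

$335.58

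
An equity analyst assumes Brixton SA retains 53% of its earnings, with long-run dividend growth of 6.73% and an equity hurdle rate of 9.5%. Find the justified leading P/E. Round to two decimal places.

Payout ratio b = 1 − 0.53 = 0.47.
Justified leading P/E = b/(r−g) = 0.47/(0.095−0.0673) = 16.9675

16.97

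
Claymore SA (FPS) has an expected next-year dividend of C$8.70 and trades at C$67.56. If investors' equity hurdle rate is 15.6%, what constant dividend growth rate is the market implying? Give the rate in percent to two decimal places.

2.72%

From P₀ = D₁/(r − g), the implied growth is g = r − D₁/P₀.
g = 0.156 − 8.70/67.56 = 0.156 − 0.12877 = 0.02723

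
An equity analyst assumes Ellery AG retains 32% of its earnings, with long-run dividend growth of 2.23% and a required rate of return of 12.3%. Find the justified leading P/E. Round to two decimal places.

Payout ratio b = 1 − 0.32 = 0.68.
Justified leading P/E = b/(r−g) = 0.68/(0.123−0.0223) = 6.7527

6.75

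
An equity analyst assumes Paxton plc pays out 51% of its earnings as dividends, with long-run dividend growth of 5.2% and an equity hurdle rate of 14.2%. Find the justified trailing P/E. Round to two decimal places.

Justified trailing P/E = b(1+g)/(r−g) = 0.51×(1+0.052)/(0.142−0.052) = 5.9613

5.96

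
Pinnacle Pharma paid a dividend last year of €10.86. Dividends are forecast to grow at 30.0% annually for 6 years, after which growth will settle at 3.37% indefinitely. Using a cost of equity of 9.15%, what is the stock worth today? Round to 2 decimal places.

€679.96

Two-stage DDM. Project D₁…D_6 at 0.3, terminal growth 0.0337, discount at r = 0.0915.
D_1 = 14.1180
D_2 = 18.3534
D_3 = 23.8594
D_4 = 31.0172
D_5 = 40.3224
D_6 = 52.4191
Terminal value at t=6: TV = D_7/(r−g) = 54.1857/(0.0915−0.0337) = 937.4684
P₀ = 14.1180/(1+0.0915)^1 + 18.3534/(1+0.0915)^2 + 23.8594/(1+0.0915)^3 + 31.0172/(1+0.0915)^4 + 40.3224/(1+0.0915)^5 + 52.4191/(1+0.0915)^6 + 937.4684/(1+0.0915)^6 = 679.9553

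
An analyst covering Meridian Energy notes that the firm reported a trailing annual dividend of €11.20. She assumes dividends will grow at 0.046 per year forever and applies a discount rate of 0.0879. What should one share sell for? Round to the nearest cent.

€279.60

Gordon growth model: P₀ = D₁/(r − g). D₁ = 11.20 × (1 + 0.046) = 11.7152.
P₀ = 11.7152 / (0.0879 − 0.046) = 11.7152 / 0.0419 = 279.5990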